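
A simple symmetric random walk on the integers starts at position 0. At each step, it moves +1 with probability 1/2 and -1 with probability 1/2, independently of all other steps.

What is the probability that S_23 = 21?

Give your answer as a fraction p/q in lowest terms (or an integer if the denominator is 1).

Answer: 23/8388608

Derivation:
To reach position 21 after 23 steps: need 22 steps of +1 and 1 of -1.
Favorable paths: C(23,22) = 23
Total paths: 2^23 = 8388608
P = 23/8388608 = 23/8388608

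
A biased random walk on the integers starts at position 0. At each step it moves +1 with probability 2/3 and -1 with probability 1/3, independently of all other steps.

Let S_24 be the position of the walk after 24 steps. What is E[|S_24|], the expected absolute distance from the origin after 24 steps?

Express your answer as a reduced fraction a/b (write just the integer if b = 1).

S_24 takes values m ≡ 0 (mod 2) with |m| ≤ 24; P(S_24=m) = C(24,(24+m)/2) · (2/3)^((24+m)/2) · (1/3)^((24-m)/2).
Distribution: P(S=-24)=1/282429536481, P(S=-22)=16/94143178827, P(S=-20)=368/94143178827, P(S=-18)=16192/282429536481, P(S=-16)=56672/94143178827, P(S=-14)=453376/94143178827, P(S=-12)=8614144/282429536481, P(S=-10)=4922368/31381059609, P(S=-8)=20920064/31381059609, P(S=-6)=669442048/282429536481, P(S=-4)=669442048/94143178827, P(S=-2)=1704034304/94143178827, P(S=0)=11076222976/282429536481, P(S=2)=6816137216/94143178827, P(S=4)=10711072768/94143178827, P(S=6)=42844291072/282429536481, P(S=8)=5355536384/31381059609, P(S=10)=5040504832/31381059609, P(S=12)=35283533824/282429536481, P(S=14)=7428112384/94143178827, P(S=16)=3714056192/94143178827, P(S=18)=4244635648/282429536481, P(S=20)=385875968/94143178827, P(S=22)=67108864/94143178827, P(S=24)=16777216/282429536481
E[|S_24|] = Σ_m |m|·P(S_24=m) = 769378008488/94143178827

Answer: 769378008488/94143178827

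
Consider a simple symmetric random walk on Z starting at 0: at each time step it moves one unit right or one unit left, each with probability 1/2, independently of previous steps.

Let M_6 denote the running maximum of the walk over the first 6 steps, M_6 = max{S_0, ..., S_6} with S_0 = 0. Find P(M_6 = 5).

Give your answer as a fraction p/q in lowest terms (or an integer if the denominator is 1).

Answer: 1/64

Derivation:
Let M_6 = max(S_0,...,S_6). Use the reflection principle: for j ≥ 1, #{paths with M_6 ≥ j} = #{S_6 ≥ j} + #{S_6 ≥ j+1}.
By reflection, #{M_6 ≥ 5} = #{S_6 ≥ 5} + #{S_6 ≥ 6} = 1 + 1 = 2.
#{M_6 ≥ 6} = #{S_6 ≥ 6} + #{S_6 ≥ 7} = 1 + 0 = 1.
#{M_6 = 5} = 2 - 1 = 1.
P(M_6 = 5) = 1/64 = 1/64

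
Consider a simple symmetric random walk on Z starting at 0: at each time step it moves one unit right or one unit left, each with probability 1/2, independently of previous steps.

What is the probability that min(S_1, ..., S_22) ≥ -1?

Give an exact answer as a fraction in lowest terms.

Answer: 676039/2097152

Derivation:
Let f(t,s) = #length-t paths at position s with S_1..S_t all ≥ -1.
f(t,s) = f(t-1,s-1) + f(t-1,s+1) for s ≥ -1; f(t,s) = 0 for s < -1.
t=0: f(0,0)=1
t=1: f(1,-1)=1 f(1,1)=1
t=2: f(2,0)=2 f(2,2)=1
t=3: f(3,-1)=2 f(3,1)=3 f(3,3)=1
t=4: f(4,0)=5 f(4,2)=4 f(4,4)=1
t=5: f(5,-1)=5 f(5,1)=9 f(5,3)=5 f(5,5)=1
t=6: f(6,0)=14 f(6,2)=14 f(6,4)=6 f(6,6)=1
t=7: f(7,-1)=14 f(7,1)=28 f(7,3)=20 f(7,5)=7 f(7,7)=1
t=8: f(8,0)=42 f(8,2)=48 f(8,4)=27 f(8,6)=8 f(8,8)=1
t=9: f(9,-1)=42 f(9,1)=90 f(9,3)=75 f(9,5)=35 f(9,7)=9 f(9,9)=1
t=10: f(10,0)=132 f(10,2)=165 f(10,4)=110 f(10,6)=44 f(10,8)=10 f(10,10)=1
t=11: f(11,-1)=132 f(11,1)=297 f(11,3)=275 f(11,5)=154 f(11,7)=54 f(11,9)=11 f(11,11)=1
t=12: f(12,0)=429 f(12,2)=572 f(12,4)=429 f(12,6)=208 f(12,8)=65 f(12,10)=12 f(12,12)=1
t=13: f(13,-1)=429 f(13,1)=1001 f(13,3)=1001 f(13,5)=637 f(13,7)=273 f(13,9)=77 f(13,11)=13 f(13,13)=1
t=14: f(14,0)=1430 f(14,2)=2002 f(14,4)=1638 f(14,6)=910 f(14,8)=350 f(14,10)=90 f(14,12)=14 f(14,14)=1
t=15: f(15,-1)=1430 f(15,1)=3432 f(15,3)=3640 f(15,5)=2548 f(15,7)=1260 f(15,9)=440 f(15,11)=104 f(15,13)=15 f(15,15)=1
t=16: f(16,0)=4862 f(16,2)=7072 f(16,4)=6188 f(16,6)=3808 f(16,8)=1700 f(16,10)=544 f(16,12)=119 f(16,14)=16 f(16,16)=1
t=17: f(17,-1)=4862 f(17,1)=11934 f(17,3)=13260 f(17,5)=9996 f(17,7)=5508 f(17,9)=2244 f(17,11)=663 f(17,13)=135 f(17,15)=17 f(17,17)=1
t=18: f(18,0)=16796 f(18,2)=25194 f(18,4)=23256 f(18,6)=15504 f(18,8)=7752 f(18,10)=2907 f(18,12)=798 f(18,14)=152 f(18,16)=18 f(18,18)=1
t=19: f(19,-1)=16796 f(19,1)=41990 f(19,3)=48450 f(19,5)=38760 f(19,7)=23256 f(19,9)=10659 f(19,11)=3705 f(19,13)=950 f(19,15)=170 f(19,17)=19 f(19,19)=1
t=20: f(20,0)=58786 f(20,2)=90440 f(20,4)=87210 f(20,6)=62016 f(20,8)=33915 f(20,10)=14364 f(20,12)=4655 f(20,14)=1120 f(20,16)=189 f(20,18)=20 f(20,20)=1
t=21: f(21,-1)=58786 f(21,1)=149226 f(21,3)=177650 f(21,5)=149226 f(21,7)=95931 f(21,9)=48279 f(21,11)=19019 f(21,13)=5775 f(21,15)=1309 f(21,17)=209 f(21,19)=21 f(21,21)=1
t=22: f(22,0)=208012 f(22,2)=326876 f(22,4)=326876 f(22,6)=245157 f(22,8)=144210 f(22,10)=67298 f(22,12)=24794 f(22,14)=7084 f(22,16)=1518 f(22,18)=230 f(22,20)=22 f(22,22)=1
Σ_s f(22,s) = 1352078
P = 1352078/4194304 = 676039/2097152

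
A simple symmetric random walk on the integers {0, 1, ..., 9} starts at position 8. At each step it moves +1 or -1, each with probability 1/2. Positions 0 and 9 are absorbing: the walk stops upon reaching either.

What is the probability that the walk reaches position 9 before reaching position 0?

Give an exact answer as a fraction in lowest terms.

Symmetric walk (p = 1/2): the harmonic-function argument gives P(hit 9 before 0 | start at 8) = a/N.
P = 8/9 = 8/9

Answer: 8/9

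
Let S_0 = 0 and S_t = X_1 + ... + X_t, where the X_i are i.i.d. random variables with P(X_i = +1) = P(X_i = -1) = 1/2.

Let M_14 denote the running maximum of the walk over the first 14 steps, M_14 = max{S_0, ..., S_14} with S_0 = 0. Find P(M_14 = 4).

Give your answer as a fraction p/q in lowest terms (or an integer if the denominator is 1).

Answer: 1001/8192

Derivation:
Let M_14 = max(S_0,...,S_14). Use the reflection principle: for j ≥ 1, #{paths with M_14 ≥ j} = #{S_14 ≥ j} + #{S_14 ≥ j+1}.
By reflection, #{M_14 ≥ 4} = #{S_14 ≥ 4} + #{S_14 ≥ 5} = 3473 + 1471 = 4944.
#{M_14 ≥ 5} = #{S_14 ≥ 5} + #{S_14 ≥ 6} = 1471 + 1471 = 2942.
#{M_14 = 4} = 4944 - 2942 = 2002.
P(M_14 = 4) = 2002/16384 = 1001/8192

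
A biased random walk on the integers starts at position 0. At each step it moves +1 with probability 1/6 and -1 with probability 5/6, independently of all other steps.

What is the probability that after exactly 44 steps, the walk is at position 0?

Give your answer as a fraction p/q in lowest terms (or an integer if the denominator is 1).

Answer: 209023452174663543701171875/721844705097561639663297682735104

Derivation:
To be at 0 after 44 steps: need exactly 22 steps of +1 and 22 of -1.
Number of such sequences: C(44,22) = 2104098963720
Each has probability (1/6)^22 · (5/6)^22 = 2384185791015625/17324272922341479351919144385642496
P = 2104098963720 · 2384185791015625/17324272922341479351919144385642496 = 209023452174663543701171875/721844705097561639663297682735104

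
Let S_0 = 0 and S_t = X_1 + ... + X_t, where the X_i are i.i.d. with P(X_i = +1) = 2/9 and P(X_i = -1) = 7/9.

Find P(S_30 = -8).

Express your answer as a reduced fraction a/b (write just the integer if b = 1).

To reach position -8 after 30 steps: need 11 steps of +1 and 19 steps of -1.
Number of such sequences: C(30,11) = 54627300
Each has probability (2/9)^11 · (7/9)^19 = 23344937339644196864/42391158275216203514294433201
P = 54627300 · 23344937339644196864/42391158275216203514294433201 = 141696766170438381705420800/4710128697246244834921603689

Answer: 141696766170438381705420800/4710128697246244834921603689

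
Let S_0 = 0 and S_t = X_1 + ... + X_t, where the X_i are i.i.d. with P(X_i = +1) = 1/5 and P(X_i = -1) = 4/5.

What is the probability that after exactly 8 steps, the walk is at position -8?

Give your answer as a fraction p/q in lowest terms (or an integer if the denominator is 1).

To reach position -8 after 8 steps: need 0 steps of +1 and 8 steps of -1.
Number of such sequences: C(8,0) = 1
Each has probability (1/5)^0 · (4/5)^8 = 65536/390625
P = 1 · 65536/390625 = 65536/390625

Answer: 65536/390625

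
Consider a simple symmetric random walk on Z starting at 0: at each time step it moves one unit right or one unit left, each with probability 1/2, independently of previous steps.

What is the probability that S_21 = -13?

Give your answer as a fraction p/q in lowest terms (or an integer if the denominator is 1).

Answer: 5985/2097152

Derivation:
To reach position -13 after 21 steps: need 4 steps of +1 and 17 of -1.
Favorable paths: C(21,4) = 5985
Total paths: 2^21 = 2097152
P = 5985/2097152 = 5985/2097152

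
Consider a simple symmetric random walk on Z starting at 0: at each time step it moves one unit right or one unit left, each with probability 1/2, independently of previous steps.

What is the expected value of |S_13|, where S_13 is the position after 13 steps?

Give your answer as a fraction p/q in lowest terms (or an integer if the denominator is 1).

S_13 takes values m ≡ 1 (mod 2) with |m| ≤ 13; P(S_13=m) = C(13,(13+m)/2)/2^13.
Total paths: 2^13 = 8192
Distribution: P(S=-13)=1/8192, P(S=-11)=13/8192, P(S=-9)=78/8192, P(S=-7)=286/8192, P(S=-5)=715/8192, P(S=-3)=1287/8192, P(S=-1)=1716/8192, P(S=1)=1716/8192, P(S=3)=1287/8192, P(S=5)=715/8192, P(S=7)=286/8192, P(S=9)=78/8192, P(S=11)=13/8192, P(S=13)=1/8192
E[|S_13|] = Σ_m |m|·P(S_13=m) = 24024/8192 = 3003/1024

Answer: 3003/1024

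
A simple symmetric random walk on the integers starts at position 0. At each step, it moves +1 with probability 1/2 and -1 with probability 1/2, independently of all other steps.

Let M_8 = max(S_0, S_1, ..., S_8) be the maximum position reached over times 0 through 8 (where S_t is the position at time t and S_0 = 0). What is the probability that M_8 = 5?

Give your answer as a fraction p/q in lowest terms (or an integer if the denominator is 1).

Let M_8 = max(S_0,...,S_8). Use the reflection principle: for j ≥ 1, #{paths with M_8 ≥ j} = #{S_8 ≥ j} + #{S_8 ≥ j+1}.
By reflection, #{M_8 ≥ 5} = #{S_8 ≥ 5} + #{S_8 ≥ 6} = 9 + 9 = 18.
#{M_8 ≥ 6} = #{S_8 ≥ 6} + #{S_8 ≥ 7} = 9 + 1 = 10.
#{M_8 = 5} = 18 - 10 = 8.
P(M_8 = 5) = 8/256 = 1/32

Answer: 1/32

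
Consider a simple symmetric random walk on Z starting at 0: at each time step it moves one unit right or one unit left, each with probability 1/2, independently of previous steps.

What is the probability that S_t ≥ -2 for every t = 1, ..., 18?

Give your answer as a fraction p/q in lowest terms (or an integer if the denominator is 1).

Answer: 17017/32768

Derivation:
Let f(t,s) = #length-t paths at position s with S_1..S_t all ≥ -2.
f(t,s) = f(t-1,s-1) + f(t-1,s+1) for s ≥ -2; f(t,s) = 0 for s < -2.
t=0: f(0,0)=1
t=1: f(1,-1)=1 f(1,1)=1
t=2: f(2,-2)=1 f(2,0)=2 f(2,2)=1
t=3: f(3,-1)=3 f(3,1)=3 f(3,3)=1
t=4: f(4,-2)=3 f(4,0)=6 f(4,2)=4 f(4,4)=1
t=5: f(5,-1)=9 f(5,1)=10 f(5,3)=5 f(5,5)=1
t=6: f(6,-2)=9 f(6,0)=19 f(6,2)=15 f(6,4)=6 f(6,6)=1
t=7: f(7,-1)=28 f(7,1)=34 f(7,3)=21 f(7,5)=7 f(7,7)=1
t=8: f(8,-2)=28 f(8,0)=62 f(8,2)=55 f(8,4)=28 f(8,6)=8 f(8,8)=1
t=9: f(9,-1)=90 f(9,1)=117 f(9,3)=83 f(9,5)=36 f(9,7)=9 f(9,9)=1
t=10: f(10,-2)=90 f(10,0)=207 f(10,2)=200 f(10,4)=119 f(10,6)=45 f(10,8)=10 f(10,10)=1
t=11: f(11,-1)=297 f(11,1)=407 f(11,3)=319 f(11,5)=164 f(11,7)=55 f(11,9)=11 f(11,11)=1
t=12: f(12,-2)=297 f(12,0)=704 f(12,2)=726 f(12,4)=483 f(12,6)=219 f(12,8)=66 f(12,10)=12 f(12,12)=1
t=13: f(13,-1)=1001 f(13,1)=1430 f(13,3)=1209 f(13,5)=702 f(13,7)=285 f(13,9)=78 f(13,11)=13 f(13,13)=1
t=14: f(14,-2)=1001 f(14,0)=2431 f(14,2)=2639 f(14,4)=1911 f(14,6)=987 f(14,8)=363 f(14,10)=91 f(14,12)=14 f(14,14)=1
t=15: f(15,-1)=3432 f(15,1)=5070 f(15,3)=4550 f(15,5)=2898 f(15,7)=1350 f(15,9)=454 f(15,11)=105 f(15,13)=15 f(15,15)=1
t=16: f(16,-2)=3432 f(16,0)=8502 f(16,2)=9620 f(16,4)=7448 f(16,6)=4248 f(16,8)=1804 f(16,10)=559 f(16,12)=120 f(16,14)=16 f(16,16)=1
t=17: f(17,-1)=11934 f(17,1)=18122 f(17,3)=17068 f(17,5)=11696 f(17,7)=6052 f(17,9)=2363 f(17,11)=679 f(17,13)=136 f(17,15)=17 f(17,17)=1
t=18: f(18,-2)=11934 f(18,0)=30056 f(18,2)=35190 f(18,4)=28764 f(18,6)=17748 f(18,8)=8415 f(18,10)=3042 f(18,12)=815 f(18,14)=153 f(18,16)=18 f(18,18)=1
Σ_s f(18,s) = 136136
P = 136136/262144 = 17017/32768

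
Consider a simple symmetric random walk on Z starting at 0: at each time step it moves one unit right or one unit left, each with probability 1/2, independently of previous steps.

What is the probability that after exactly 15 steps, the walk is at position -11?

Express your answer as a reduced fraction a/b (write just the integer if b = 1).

Answer: 105/32768

Derivation:
To reach position -11 after 15 steps: need 2 steps of +1 and 13 of -1.
Favorable paths: C(15,2) = 105
Total paths: 2^15 = 32768
P = 105/32768 = 105/32768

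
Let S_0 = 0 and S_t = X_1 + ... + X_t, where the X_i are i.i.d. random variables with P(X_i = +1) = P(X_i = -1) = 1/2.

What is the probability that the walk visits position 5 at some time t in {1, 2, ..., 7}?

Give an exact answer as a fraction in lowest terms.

Answer: 9/128

Derivation:
Count via complement. Let g(t,s) = #length-t paths at position s with S_1..S_t all ≠ 5.
g(t,s) = g(t-1,s-1) + g(t-1,s+1) for s ≠ 5; g(t,5) = 0.
t=0: g(0,0)=1
t=1: g(1,-1)=1 g(1,1)=1
t=2: g(2,-2)=1 g(2,0)=2 g(2,2)=1
t=3: g(3,-3)=1 g(3,-1)=3 g(3,1)=3 g(3,3)=1
t=4: g(4,-4)=1 g(4,-2)=4 g(4,0)=6 g(4,2)=4 g(4,4)=1
t=5: g(5,-5)=1 g(5,-3)=5 g(5,-1)=10 g(5,1)=10 g(5,3)=5
t=6: g(6,-6)=1 g(6,-4)=6 g(6,-2)=15 g(6,0)=20 g(6,2)=15 g(6,4)=5
t=7: g(7,-7)=1 g(7,-5)=7 g(7,-3)=21 g(7,-1)=35 g(7,1)=35 g(7,3)=20
Paths never hitting 5: Σ_s g(7,s) = 119
Paths hitting 5: 2^7 - 119 = 9
P = 9/128 = 9/128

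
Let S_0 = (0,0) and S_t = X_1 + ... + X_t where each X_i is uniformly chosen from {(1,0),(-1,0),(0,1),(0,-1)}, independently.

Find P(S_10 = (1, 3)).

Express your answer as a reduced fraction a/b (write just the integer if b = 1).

Answer: 1575/65536

Derivation:
Let h be the number of horizontal steps (so 10-h are vertical). To end at (1,3) need (h+1)/2 right-steps and ((10-h)+3)/2 up-steps.
Sum over h with 1 ≤ h ≤ 7, h ≡ 1 (mod 2), 10-h ≡ 1 (mod 2):
h=1: C(10,1)·C(1,1)·C(9,6) = 10·1·84 = 840
h=3: C(10,3)·C(3,2)·C(7,5) = 120·3·21 = 7560
h=5: C(10,5)·C(5,3)·C(5,4) = 252·10·5 = 12600
h=7: C(10,7)·C(7,4)·C(3,3) = 120·35·1 = 4200
Total favorable: 25200
Total paths: 4^10 = 1048576
P = 25200/1048576 = 1575/65536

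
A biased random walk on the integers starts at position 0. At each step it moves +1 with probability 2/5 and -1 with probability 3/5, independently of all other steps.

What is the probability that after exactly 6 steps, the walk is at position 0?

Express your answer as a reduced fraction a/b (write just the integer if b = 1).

To be at 0 after 6 steps: need exactly 3 steps of +1 and 3 of -1.
Number of such sequences: C(6,3) = 20
Each has probability (2/5)^3 · (3/5)^3 = 216/15625
P = 20 · 216/15625 = 864/3125

Answer: 864/3125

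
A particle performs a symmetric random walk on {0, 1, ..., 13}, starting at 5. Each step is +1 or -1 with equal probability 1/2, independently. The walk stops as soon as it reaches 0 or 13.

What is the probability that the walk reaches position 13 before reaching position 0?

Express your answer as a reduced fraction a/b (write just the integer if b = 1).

Symmetric walk (p = 1/2): the harmonic-function argument gives P(hit 13 before 0 | start at 5) = a/N.
P = 5/13 = 5/13

Answer: 5/13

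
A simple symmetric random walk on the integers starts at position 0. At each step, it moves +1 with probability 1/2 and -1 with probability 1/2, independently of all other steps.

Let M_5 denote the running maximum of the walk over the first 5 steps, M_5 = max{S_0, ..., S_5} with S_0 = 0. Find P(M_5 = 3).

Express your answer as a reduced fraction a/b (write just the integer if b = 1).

Answer: 5/32

Derivation:
Let M_5 = max(S_0,...,S_5). Use the reflection principle: for j ≥ 1, #{paths with M_5 ≥ j} = #{S_5 ≥ j} + #{S_5 ≥ j+1}.
By reflection, #{M_5 ≥ 3} = #{S_5 ≥ 3} + #{S_5 ≥ 4} = 6 + 1 = 7.
#{M_5 ≥ 4} = #{S_5 ≥ 4} + #{S_5 ≥ 5} = 1 + 1 = 2.
#{M_5 = 3} = 7 - 2 = 5.
P(M_5 = 3) = 5/32 = 5/32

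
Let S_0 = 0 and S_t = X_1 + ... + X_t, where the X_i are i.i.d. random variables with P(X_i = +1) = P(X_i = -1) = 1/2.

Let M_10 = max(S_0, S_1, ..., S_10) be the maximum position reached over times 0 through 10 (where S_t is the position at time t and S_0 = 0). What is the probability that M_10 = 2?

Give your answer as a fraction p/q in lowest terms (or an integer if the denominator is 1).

Answer: 105/512

Derivation:
Let M_10 = max(S_0,...,S_10). Use the reflection principle: for j ≥ 1, #{paths with M_10 ≥ j} = #{S_10 ≥ j} + #{S_10 ≥ j+1}.
By reflection, #{M_10 ≥ 2} = #{S_10 ≥ 2} + #{S_10 ≥ 3} = 386 + 176 = 562.
#{M_10 ≥ 3} = #{S_10 ≥ 3} + #{S_10 ≥ 4} = 176 + 176 = 352.
#{M_10 = 2} = 562 - 352 = 210.
P(M_10 = 2) = 210/1024 = 105/512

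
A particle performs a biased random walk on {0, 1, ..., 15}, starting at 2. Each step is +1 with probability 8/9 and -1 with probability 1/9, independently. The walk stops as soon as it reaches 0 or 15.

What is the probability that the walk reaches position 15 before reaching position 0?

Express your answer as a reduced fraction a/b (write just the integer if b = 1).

Biased walk: p = 8/9, q = 1/9, r = q/p = 1/8
Gambler's ruin: P(hit 15 before 0 | start at 2) = (1 - r^a)/(1 - r^N)
r^2 = 1/64; r^15 = 1/35184372088832
P = (1 - 1/64) / (1 - 1/35184372088832) = 63/64 / 35184372088831/35184372088832 = 4947802324992/5026338869833

Answer: 4947802324992/5026338869833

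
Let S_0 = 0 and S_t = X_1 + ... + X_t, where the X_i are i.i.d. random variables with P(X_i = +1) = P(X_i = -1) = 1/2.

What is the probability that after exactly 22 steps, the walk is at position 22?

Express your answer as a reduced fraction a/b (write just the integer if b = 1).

Answer: 1/4194304

Derivation:
To reach position 22 after 22 steps: need 22 steps of +1 and 0 of -1.
Favorable paths: C(22,22) = 1
Total paths: 2^22 = 4194304
P = 1/4194304 = 1/4194304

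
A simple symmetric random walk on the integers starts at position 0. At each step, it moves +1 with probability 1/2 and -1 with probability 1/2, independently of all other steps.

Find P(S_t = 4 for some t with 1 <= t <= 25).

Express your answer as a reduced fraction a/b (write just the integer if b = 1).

Answer: 1779879/4194304

Derivation:
Count via complement. Let g(t,s) = #length-t paths at position s with S_1..S_t all ≠ 4.
g(t,s) = g(t-1,s-1) + g(t-1,s+1) for s ≠ 4; g(t,4) = 0.
t=0: g(0,0)=1
t=1: g(1,-1)=1 g(1,1)=1
t=2: g(2,-2)=1 g(2,0)=2 g(2,2)=1
t=3: g(3,-3)=1 g(3,-1)=3 g(3,1)=3 g(3,3)=1
t=4: g(4,-4)=1 g(4,-2)=4 g(4,0)=6 g(4,2)=4
t=5: g(5,-5)=1 g(5,-3)=5 g(5,-1)=10 g(5,1)=10 g(5,3)=4
t=6: g(6,-6)=1 g(6,-4)=6 g(6,-2)=15 g(6,0)=20 g(6,2)=14
t=7: g(7,-7)=1 g(7,-5)=7 g(7,-3)=21 g(7,-1)=35 g(7,1)=34 g(7,3)=14
t=8: g(8,-8)=1 g(8,-6)=8 g(8,-4)=28 g(8,-2)=56 g(8,0)=69 g(8,2)=48
t=9: g(9,-9)=1 g(9,-7)=9 g(9,-5)=36 g(9,-3)=84 g(9,-1)=125 g(9,1)=117 g(9,3)=48
t=10: g(10,-10)=1 g(10,-8)=10 g(10,-6)=45 g(10,-4)=120 g(10,-2)=209 g(10,0)=242 g(10,2)=165
t=11: g(11,-11)=1 g(11,-9)=11 g(11,-7)=55 g(11,-5)=165 g(11,-3)=329 g(11,-1)=451 g(11,1)=407 g(11,3)=165
t=12: g(12,-12)=1 g(12,-10)=12 g(12,-8)=66 g(12,-6)=220 g(12,-4)=494 g(12,-2)=780 g(12,0)=858 g(12,2)=572
t=13: g(13,-13)=1 g(13,-11)=13 g(13,-9)=78 g(13,-7)=286 g(13,-5)=714 g(13,-3)=1274 g(13,-1)=1638 g(13,1)=1430 g(13,3)=572
t=14: g(14,-14)=1 g(14,-12)=14 g(14,-10)=91 g(14,-8)=364 g(14,-6)=1000 g(14,-4)=1988 g(14,-2)=2912 g(14,0)=3068 g(14,2)=2002
t=15: g(15,-15)=1 g(15,-13)=15 g(15,-11)=105 g(15,-9)=455 g(15,-7)=1364 g(15,-5)=2988 g(15,-3)=4900 g(15,-1)=5980 g(15,1)=5070 g(15,3)=2002
t=16: g(16,-16)=1 g(16,-14)=16 g(16,-12)=120 g(16,-10)=560 g(16,-8)=1819 g(16,-6)=4352 g(16,-4)=7888 g(16,-2)=10880 g(16,0)=11050 g(16,2)=7072
t=17: g(17,-17)=1 g(17,-15)=17 g(17,-13)=136 g(17,-11)=680 g(17,-9)=2379 g(17,-7)=6171 g(17,-5)=12240 g(17,-3)=18768 g(17,-1)=21930 g(17,1)=18122 g(17,3)=7072
t=18: g(18,-18)=1 g(18,-16)=18 g(18,-14)=153 g(18,-12)=816 g(18,-10)=3059 g(18,-8)=8550 g(18,-6)=18411 g(18,-4)=31008 g(18,-2)=40698 g(18,0)=40052 g(18,2)=25194
t=19: g(19,-19)=1 g(19,-17)=19 g(19,-15)=171 g(19,-13)=969 g(19,-11)=3875 g(19,-9)=11609 g(19,-7)=26961 g(19,-5)=49419 g(19,-3)=71706 g(19,-1)=80750 g(19,1)=65246 g(19,3)=25194
t=20: g(20,-20)=1 g(20,-18)=20 g(20,-16)=190 g(20,-14)=1140 g(20,-12)=4844 g(20,-10)=15484 g(20,-8)=38570 g(20,-6)=76380 g(20,-4)=121125 g(20,-2)=152456 g(20,0)=145996 g(20,2)=90440
t=21: g(21,-21)=1 g(21,-19)=21 g(21,-17)=210 g(21,-15)=1330 g(21,-13)=5984 g(21,-11)=20328 g(21,-9)=54054 g(21,-7)=114950 g(21,-5)=197505 g(21,-3)=273581 g(21,-1)=298452 g(21,1)=236436 g(21,3)=90440
t=22: g(22,-22)=1 g(22,-20)=22 g(22,-18)=231 g(22,-16)=1540 g(22,-14)=7314 g(22,-12)=26312 g(22,-10)=74382 g(22,-8)=169004 g(22,-6)=312455 g(22,-4)=471086 g(22,-2)=572033 g(22,0)=534888 g(22,2)=326876
t=23: g(23,-23)=1 g(23,-21)=23 g(23,-19)=253 g(23,-17)=1771 g(23,-15)=8854 g(23,-13)=33626 g(23,-11)=100694 g(23,-9)=243386 g(23,-7)=481459 g(23,-5)=783541 g(23,-3)=1043119 g(23,-1)=1106921 g(23,1)=861764 g(23,3)=326876
t=24: g(24,-24)=1 g(24,-22)=24 g(24,-20)=276 g(24,-18)=2024 g(24,-16)=10625 g(24,-14)=42480 g(24,-12)=134320 g(24,-10)=344080 g(24,-8)=724845 g(24,-6)=1265000 g(24,-4)=1826660 g(24,-2)=2150040 g(24,0)=1968685 g(24,2)=1188640
t=25: g(25,-25)=1 g(25,-23)=25 g(25,-21)=300 g(25,-19)=2300 g(25,-17)=12649 g(25,-15)=53105 g(25,-13)=176800 g(25,-11)=478400 g(25,-9)=1068925 g(25,-7)=1989845 g(25,-5)=3091660 g(25,-3)=3976700 g(25,-1)=4118725 g(25,1)=3157325 g(25,3)=1188640
Paths never hitting 4: Σ_s g(25,s) = 19315400
Paths hitting 4: 2^25 - 19315400 = 14239032
P = 14239032/33554432 = 1779879/4194304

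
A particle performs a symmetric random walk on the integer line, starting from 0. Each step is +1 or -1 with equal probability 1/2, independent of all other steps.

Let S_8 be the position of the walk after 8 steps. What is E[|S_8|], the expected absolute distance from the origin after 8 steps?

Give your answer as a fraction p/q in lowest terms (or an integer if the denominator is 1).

S_8 takes values m ≡ 0 (mod 2) with |m| ≤ 8; P(S_8=m) = C(8,(8+m)/2)/2^8.
Total paths: 2^8 = 256
Distribution: P(S=-8)=1/256, P(S=-6)=8/256, P(S=-4)=28/256, P(S=-2)=56/256, P(S=0)=70/256, P(S=2)=56/256, P(S=4)=28/256, P(S=6)=8/256, P(S=8)=1/256
E[|S_8|] = Σ_m |m|·P(S_8=m) = 560/256 = 35/16

Answer: 35/16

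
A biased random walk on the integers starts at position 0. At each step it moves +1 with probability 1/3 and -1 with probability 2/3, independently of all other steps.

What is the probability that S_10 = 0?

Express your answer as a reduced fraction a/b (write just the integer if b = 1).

Answer: 896/6561

Derivation:
To be at 0 after 10 steps: need exactly 5 steps of +1 and 5 of -1.
Number of such sequences: C(10,5) = 252
Each has probability (1/3)^5 · (2/3)^5 = 32/59049
P = 252 · 32/59049 = 896/6561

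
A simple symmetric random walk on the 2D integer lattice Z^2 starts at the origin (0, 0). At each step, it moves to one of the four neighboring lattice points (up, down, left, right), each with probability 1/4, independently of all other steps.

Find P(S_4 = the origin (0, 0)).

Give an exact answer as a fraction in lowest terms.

Answer: 9/64

Derivation:
Let h be the number of horizontal steps (so 4-h are vertical). To end at (0,0) need (h+0)/2 right-steps and ((4-h)+0)/2 up-steps.
Sum over h with 0 ≤ h ≤ 4, h ≡ 0 (mod 2), 4-h ≡ 0 (mod 2):
h=0: C(4,0)·C(0,0)·C(4,2) = 1·1·6 = 6
h=2: C(4,2)·C(2,1)·C(2,1) = 6·2·2 = 24
h=4: C(4,4)·C(4,2)·C(0,0) = 1·6·1 = 6
Total favorable: 36
Total paths: 4^4 = 256
P = 36/256 = 9/64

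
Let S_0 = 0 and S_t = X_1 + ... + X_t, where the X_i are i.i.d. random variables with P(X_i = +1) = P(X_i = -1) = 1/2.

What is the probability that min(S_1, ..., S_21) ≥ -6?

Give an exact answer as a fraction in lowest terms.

Let f(t,s) = #length-t paths at position s with S_1..S_t all ≥ -6.
f(t,s) = f(t-1,s-1) + f(t-1,s+1) for s ≥ -6; f(t,s) = 0 for s < -6.
t=0: f(0,0)=1
t=1: f(1,-1)=1 f(1,1)=1
t=2: f(2,-2)=1 f(2,0)=2 f(2,2)=1
t=3: f(3,-3)=1 f(3,-1)=3 f(3,1)=3 f(3,3)=1
t=4: f(4,-4)=1 f(4,-2)=4 f(4,0)=6 f(4,2)=4 f(4,4)=1
t=5: f(5,-5)=1 f(5,-3)=5 f(5,-1)=10 f(5,1)=10 f(5,3)=5 f(5,5)=1
t=6: f(6,-6)=1 f(6,-4)=6 f(6,-2)=15 f(6,0)=20 f(6,2)=15 f(6,4)=6 f(6,6)=1
t=7: f(7,-5)=7 f(7,-3)=21 f(7,-1)=35 f(7,1)=35 f(7,3)=21 f(7,5)=7 f(7,7)=1
t=8: f(8,-6)=7 f(8,-4)=28 f(8,-2)=56 f(8,0)=70 f(8,2)=56 f(8,4)=28 f(8,6)=8 f(8,8)=1
t=9: f(9,-5)=35 f(9,-3)=84 f(9,-1)=126 f(9,1)=126 f(9,3)=84 f(9,5)=36 f(9,7)=9 f(9,9)=1
t=10: f(10,-6)=35 f(10,-4)=119 f(10,-2)=210 f(10,0)=252 f(10,2)=210 f(10,4)=120 f(10,6)=45 f(10,8)=10 f(10,10)=1
t=11: f(11,-5)=154 f(11,-3)=329 f(11,-1)=462 f(11,1)=462 f(11,3)=330 f(11,5)=165 f(11,7)=55 f(11,9)=11 f(11,11)=1
t=12: f(12,-6)=154 f(12,-4)=483 f(12,-2)=791 f(12,0)=924 f(12,2)=792 f(12,4)=495 f(12,6)=220 f(12,8)=66 f(12,10)=12 f(12,12)=1
t=13: f(13,-5)=637 f(13,-3)=1274 f(13,-1)=1715 f(13,1)=1716 f(13,3)=1287 f(13,5)=715 f(13,7)=286 f(13,9)=78 f(13,11)=13 f(13,13)=1
t=14: f(14,-6)=637 f(14,-4)=1911 f(14,-2)=2989 f(14,0)=3431 f(14,2)=3003 f(14,4)=2002 f(14,6)=1001 f(14,8)=364 f(14,10)=91 f(14,12)=14 f(14,14)=1
t=15: f(15,-5)=2548 f(15,-3)=4900 f(15,-1)=6420 f(15,1)=6434 f(15,3)=5005 f(15,5)=3003 f(15,7)=1365 f(15,9)=455 f(15,11)=105 f(15,13)=15 f(15,15)=1
t=16: f(16,-6)=2548 f(16,-4)=7448 f(16,-2)=11320 f(16,0)=12854 f(16,2)=11439 f(16,4)=8008 f(16,6)=4368 f(16,8)=1820 f(16,10)=560 f(16,12)=120 f(16,14)=16 f(16,16)=1
t=17: f(17,-5)=9996 f(17,-3)=18768 f(17,-1)=24174 f(17,1)=24293 f(17,3)=19447 f(17,5)=12376 f(17,7)=6188 f(17,9)=2380 f(17,11)=680 f(17,13)=136 f(17,15)=17 f(17,17)=1
t=18: f(18,-6)=9996 f(18,-4)=28764 f(18,-2)=42942 f(18,0)=48467 f(18,2)=43740 f(18,4)=31823 f(18,6)=18564 f(18,8)=8568 f(18,10)=3060 f(18,12)=816 f(18,14)=153 f(18,16)=18 f(18,18)=1
t=19: f(19,-5)=38760 f(19,-3)=71706 f(19,-1)=91409 f(19,1)=92207 f(19,3)=75563 f(19,5)=50387 f(19,7)=27132 f(19,9)=11628 f(19,11)=3876 f(19,13)=969 f(19,15)=171 f(19,17)=19 f(19,19)=1
t=20: f(20,-6)=38760 f(20,-4)=110466 f(20,-2)=163115 f(20,0)=183616 f(20,2)=167770 f(20,4)=125950 f(20,6)=77519 f(20,8)=38760 f(20,10)=15504 f(20,12)=4845 f(20,14)=1140 f(20,16)=190 f(20,18)=20 f(20,20)=1
t=21: f(21,-5)=149226 f(21,-3)=273581 f(21,-1)=346731 f(21,1)=351386 f(21,3)=293720 f(21,5)=203469 f(21,7)=116279 f(21,9)=54264 f(21,11)=20349 f(21,13)=5985 f(21,15)=1330 f(21,17)=210 f(21,19)=21 f(21,21)=1
Σ_s f(21,s) = 1816552
P = 1816552/2097152 = 227069/262144

Answer: 227069/262144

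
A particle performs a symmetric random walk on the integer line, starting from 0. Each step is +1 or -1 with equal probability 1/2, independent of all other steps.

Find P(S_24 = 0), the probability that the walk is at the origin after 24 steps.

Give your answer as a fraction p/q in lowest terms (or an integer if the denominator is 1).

Answer: 676039/4194304

Derivation:
To return to 0 after 24 steps: need exactly 12 steps of +1 and 12 of -1.
Favorable paths: C(24,12) = 2704156
Total paths: 2^24 = 16777216
P = 2704156/16777216 = 676039/4194304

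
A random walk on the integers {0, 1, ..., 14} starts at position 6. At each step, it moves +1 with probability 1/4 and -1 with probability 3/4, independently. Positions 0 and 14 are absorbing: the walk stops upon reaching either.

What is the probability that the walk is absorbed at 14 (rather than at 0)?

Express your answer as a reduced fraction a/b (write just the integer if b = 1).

Biased walk: p = 1/4, q = 3/4, r = q/p = 3
Gambler's ruin: P(hit 14 before 0 | start at 6) = (1 - r^a)/(1 - r^N)
r^6 = 729; r^14 = 4782969
P = (1 - 729) / (1 - 4782969) = -728 / -4782968 = 91/597871

Answer: 91/597871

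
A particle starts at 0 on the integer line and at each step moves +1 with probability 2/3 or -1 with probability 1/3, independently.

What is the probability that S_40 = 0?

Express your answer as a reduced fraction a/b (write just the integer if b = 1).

To be at 0 after 40 steps: need exactly 20 steps of +1 and 20 of -1.
Number of such sequences: C(40,20) = 137846528820
Each has probability (2/3)^20 · (1/3)^20 = 1048576/12157665459056928801
P = 137846528820 · 1048576/12157665459056928801 = 16060284644884480/1350851717672992089

Answer: 16060284644884480/1350851717672992089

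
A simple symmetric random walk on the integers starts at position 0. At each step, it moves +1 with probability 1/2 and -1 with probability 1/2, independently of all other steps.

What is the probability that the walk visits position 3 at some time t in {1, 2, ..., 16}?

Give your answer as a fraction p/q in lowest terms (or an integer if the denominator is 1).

Answer: 14893/32768

Derivation:
Count via complement. Let g(t,s) = #length-t paths at position s with S_1..S_t all ≠ 3.
g(t,s) = g(t-1,s-1) + g(t-1,s+1) for s ≠ 3; g(t,3) = 0.
t=0: g(0,0)=1
t=1: g(1,-1)=1 g(1,1)=1
t=2: g(2,-2)=1 g(2,0)=2 g(2,2)=1
t=3: g(3,-3)=1 g(3,-1)=3 g(3,1)=3
t=4: g(4,-4)=1 g(4,-2)=4 g(4,0)=6 g(4,2)=3
t=5: g(5,-5)=1 g(5,-3)=5 g(5,-1)=10 g(5,1)=9
t=6: g(6,-6)=1 g(6,-4)=6 g(6,-2)=15 g(6,0)=19 g(6,2)=9
t=7: g(7,-7)=1 g(7,-5)=7 g(7,-3)=21 g(7,-1)=34 g(7,1)=28
t=8: g(8,-8)=1 g(8,-6)=8 g(8,-4)=28 g(8,-2)=55 g(8,0)=62 g(8,2)=28
t=9: g(9,-9)=1 g(9,-7)=9 g(9,-5)=36 g(9,-3)=83 g(9,-1)=117 g(9,1)=90
t=10: g(10,-10)=1 g(10,-8)=10 g(10,-6)=45 g(10,-4)=119 g(10,-2)=200 g(10,0)=207 g(10,2)=90
t=11: g(11,-11)=1 g(11,-9)=11 g(11,-7)=55 g(11,-5)=164 g(11,-3)=319 g(11,-1)=407 g(11,1)=297
t=12: g(12,-12)=1 g(12,-10)=12 g(12,-8)=66 g(12,-6)=219 g(12,-4)=483 g(12,-2)=726 g(12,0)=704 g(12,2)=297
t=13: g(13,-13)=1 g(13,-11)=13 g(13,-9)=78 g(13,-7)=285 g(13,-5)=702 g(13,-3)=1209 g(13,-1)=1430 g(13,1)=1001
t=14: g(14,-14)=1 g(14,-12)=14 g(14,-10)=91 g(14,-8)=363 g(14,-6)=987 g(14,-4)=1911 g(14,-2)=2639 g(14,0)=2431 g(14,2)=1001
t=15: g(15,-15)=1 g(15,-13)=15 g(15,-11)=105 g(15,-9)=454 g(15,-7)=1350 g(15,-5)=2898 g(15,-3)=4550 g(15,-1)=5070 g(15,1)=3432
t=16: g(16,-16)=1 g(16,-14)=16 g(16,-12)=120 g(16,-10)=559 g(16,-8)=1804 g(16,-6)=4248 g(16,-4)=7448 g(16,-2)=9620 g(16,0)=8502 g(16,2)=3432
Paths never hitting 3: Σ_s g(16,s) = 35750
Paths hitting 3: 2^16 - 35750 = 29786
P = 29786/65536 = 14893/32768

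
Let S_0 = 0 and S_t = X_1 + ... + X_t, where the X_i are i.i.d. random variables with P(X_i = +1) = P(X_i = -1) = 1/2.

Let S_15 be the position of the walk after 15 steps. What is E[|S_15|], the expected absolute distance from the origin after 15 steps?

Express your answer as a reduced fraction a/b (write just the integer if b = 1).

Answer: 6435/2048

Derivation:
S_15 takes values m ≡ 1 (mod 2) with |m| ≤ 15; P(S_15=m) = C(15,(15+m)/2)/2^15.
Total paths: 2^15 = 32768
Distribution: P(S=-15)=1/32768, P(S=-13)=15/32768, P(S=-11)=105/32768, P(S=-9)=455/32768, P(S=-7)=1365/32768, P(S=-5)=3003/32768, P(S=-3)=5005/32768, P(S=-1)=6435/32768, P(S=1)=6435/32768, P(S=3)=5005/32768, P(S=5)=3003/32768, P(S=7)=1365/32768, P(S=9)=455/32768, P(S=11)=105/32768, P(S=13)=15/32768, P(S=15)=1/32768
E[|S_15|] = Σ_m |m|·P(S_15=m) = 102960/32768 = 6435/2048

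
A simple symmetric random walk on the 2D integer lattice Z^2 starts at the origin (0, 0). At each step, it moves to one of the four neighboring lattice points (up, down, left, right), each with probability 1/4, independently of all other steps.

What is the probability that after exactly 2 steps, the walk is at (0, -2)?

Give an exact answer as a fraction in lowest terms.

Let h be the number of horizontal steps (so 2-h are vertical). To end at (0,-2) need (h+0)/2 right-steps and ((2-h)-2)/2 up-steps.
Sum over h with 0 ≤ h ≤ 0, h ≡ 0 (mod 2), 2-h ≡ 0 (mod 2):
h=0: C(2,0)·C(0,0)·C(2,0) = 1·1·1 = 1
Total favorable: 1
Total paths: 4^2 = 16
P = 1/16 = 1/16

Answer: 1/16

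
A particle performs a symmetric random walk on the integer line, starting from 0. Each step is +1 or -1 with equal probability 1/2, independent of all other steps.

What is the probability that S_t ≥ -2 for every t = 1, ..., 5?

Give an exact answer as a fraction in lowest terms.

Let f(t,s) = #length-t paths at position s with S_1..S_t all ≥ -2.
f(t,s) = f(t-1,s-1) + f(t-1,s+1) for s ≥ -2; f(t,s) = 0 for s < -2.
t=0: f(0,0)=1
t=1: f(1,-1)=1 f(1,1)=1
t=2: f(2,-2)=1 f(2,0)=2 f(2,2)=1
t=3: f(3,-1)=3 f(3,1)=3 f(3,3)=1
t=4: f(4,-2)=3 f(4,0)=6 f(4,2)=4 f(4,4)=1
t=5: f(5,-1)=9 f(5,1)=10 f(5,3)=5 f(5,5)=1
Σ_s f(5,s) = 25
P = 25/32 = 25/32

Answer: 25/32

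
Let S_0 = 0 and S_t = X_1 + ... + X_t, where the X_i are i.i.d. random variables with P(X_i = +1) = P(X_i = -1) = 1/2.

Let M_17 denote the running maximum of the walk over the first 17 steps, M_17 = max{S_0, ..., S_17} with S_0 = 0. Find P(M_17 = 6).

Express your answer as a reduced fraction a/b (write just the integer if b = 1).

Let M_17 = max(S_0,...,S_17). Use the reflection principle: for j ≥ 1, #{paths with M_17 ≥ j} = #{S_17 ≥ j} + #{S_17 ≥ j+1}.
By reflection, #{M_17 ≥ 6} = #{S_17 ≥ 6} + #{S_17 ≥ 7} = 9402 + 9402 = 18804.
#{M_17 ≥ 7} = #{S_17 ≥ 7} + #{S_17 ≥ 8} = 9402 + 3214 = 12616.
#{M_17 = 6} = 18804 - 12616 = 6188.
P(M_17 = 6) = 6188/131072 = 1547/32768

Answer: 1547/32768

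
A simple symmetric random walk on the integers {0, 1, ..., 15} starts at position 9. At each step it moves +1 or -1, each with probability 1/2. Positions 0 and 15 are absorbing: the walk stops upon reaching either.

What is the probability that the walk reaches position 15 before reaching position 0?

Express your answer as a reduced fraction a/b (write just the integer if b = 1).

Symmetric walk (p = 1/2): the harmonic-function argument gives P(hit 15 before 0 | start at 9) = a/N.
P = 9/15 = 3/5

Answer: 3/5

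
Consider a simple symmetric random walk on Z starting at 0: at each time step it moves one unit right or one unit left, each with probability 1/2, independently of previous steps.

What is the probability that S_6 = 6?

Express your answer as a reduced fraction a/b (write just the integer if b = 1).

To reach position 6 after 6 steps: need 6 steps of +1 and 0 of -1.
Favorable paths: C(6,6) = 1
Total paths: 2^6 = 64
P = 1/64 = 1/64

Answer: 1/64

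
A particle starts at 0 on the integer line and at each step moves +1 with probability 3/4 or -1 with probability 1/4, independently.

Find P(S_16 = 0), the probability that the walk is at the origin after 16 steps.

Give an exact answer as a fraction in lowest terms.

Answer: 42220035/2147483648

Derivation:
To be at 0 after 16 steps: need exactly 8 steps of +1 and 8 of -1.
Number of such sequences: C(16,8) = 12870
Each has probability (3/4)^8 · (1/4)^8 = 6561/4294967296
P = 12870 · 6561/4294967296 = 42220035/2147483648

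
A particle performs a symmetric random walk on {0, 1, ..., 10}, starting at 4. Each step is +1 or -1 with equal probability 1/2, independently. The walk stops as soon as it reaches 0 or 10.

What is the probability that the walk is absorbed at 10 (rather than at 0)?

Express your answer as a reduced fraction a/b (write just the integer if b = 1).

Answer: 2/5

Derivation:
Symmetric walk (p = 1/2): the harmonic-function argument gives P(hit 10 before 0 | start at 4) = a/N.
P = 4/10 = 2/5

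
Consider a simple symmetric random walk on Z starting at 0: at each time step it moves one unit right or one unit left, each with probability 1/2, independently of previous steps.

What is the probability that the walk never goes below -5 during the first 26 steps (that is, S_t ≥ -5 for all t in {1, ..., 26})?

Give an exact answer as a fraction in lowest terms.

Answer: 50480055/67108864

Derivation:
Let f(t,s) = #length-t paths at position s with S_1..S_t all ≥ -5.
f(t,s) = f(t-1,s-1) + f(t-1,s+1) for s ≥ -5; f(t,s) = 0 for s < -5.
t=0: f(0,0)=1
t=1: f(1,-1)=1 f(1,1)=1
t=2: f(2,-2)=1 f(2,0)=2 f(2,2)=1
t=3: f(3,-3)=1 f(3,-1)=3 f(3,1)=3 f(3,3)=1
t=4: f(4,-4)=1 f(4,-2)=4 f(4,0)=6 f(4,2)=4 f(4,4)=1
t=5: f(5,-5)=1 f(5,-3)=5 f(5,-1)=10 f(5,1)=10 f(5,3)=5 f(5,5)=1
t=6: f(6,-4)=6 f(6,-2)=15 f(6,0)=20 f(6,2)=15 f(6,4)=6 f(6,6)=1
t=7: f(7,-5)=6 f(7,-3)=21 f(7,-1)=35 f(7,1)=35 f(7,3)=21 f(7,5)=7 f(7,7)=1
t=8: f(8,-4)=27 f(8,-2)=56 f(8,0)=70 f(8,2)=56 f(8,4)=28 f(8,6)=8 f(8,8)=1
t=9: f(9,-5)=27 f(9,-3)=83 f(9,-1)=126 f(9,1)=126 f(9,3)=84 f(9,5)=36 f(9,7)=9 f(9,9)=1
t=10: f(10,-4)=110 f(10,-2)=209 f(10,0)=252 f(10,2)=210 f(10,4)=120 f(10,6)=45 f(10,8)=10 f(10,10)=1
t=11: f(11,-5)=110 f(11,-3)=319 f(11,-1)=461 f(11,1)=462 f(11,3)=330 f(11,5)=165 f(11,7)=55 f(11,9)=11 f(11,11)=1
t=12: f(12,-4)=429 f(12,-2)=780 f(12,0)=923 f(12,2)=792 f(12,4)=495 f(12,6)=220 f(12,8)=66 f(12,10)=12 f(12,12)=1
t=13: f(13,-5)=429 f(13,-3)=1209 f(13,-1)=1703 f(13,1)=1715 f(13,3)=1287 f(13,5)=715 f(13,7)=286 f(13,9)=78 f(13,11)=13 f(13,13)=1
t=14: f(14,-4)=1638 f(14,-2)=2912 f(14,0)=3418 f(14,2)=3002 f(14,4)=2002 f(14,6)=1001 f(14,8)=364 f(14,10)=91 f(14,12)=14 f(14,14)=1
t=15: f(15,-5)=1638 f(15,-3)=4550 f(15,-1)=6330 f(15,1)=6420 f(15,3)=5004 f(15,5)=3003 f(15,7)=1365 f(15,9)=455 f(15,11)=105 f(15,13)=15 f(15,15)=1
t=16: f(16,-4)=6188 f(16,-2)=10880 f(16,0)=12750 f(16,2)=11424 f(16,4)=8007 f(16,6)=4368 f(16,8)=1820 f(16,10)=560 f(16,12)=120 f(16,14)=16 f(16,16)=1
t=17: f(17,-5)=6188 f(17,-3)=17068 f(17,-1)=23630 f(17,1)=24174 f(17,3)=19431 f(17,5)=12375 f(17,7)=6188 f(17,9)=2380 f(17,11)=680 f(17,13)=136 f(17,15)=17 f(17,17)=1
t=18: f(18,-4)=23256 f(18,-2)=40698 f(18,0)=47804 f(18,2)=43605 f(18,4)=31806 f(18,6)=18563 f(18,8)=8568 f(18,10)=3060 f(18,12)=816 f(18,14)=153 f(18,16)=18 f(18,18)=1
t=19: f(19,-5)=23256 f(19,-3)=63954 f(19,-1)=88502 f(19,1)=91409 f(19,3)=75411 f(19,5)=50369 f(19,7)=27131 f(19,9)=11628 f(19,11)=3876 f(19,13)=969 f(19,15)=171 f(19,17)=19 f(19,19)=1
t=20: f(20,-4)=87210 f(20,-2)=152456 f(20,0)=179911 f(20,2)=166820 f(20,4)=125780 f(20,6)=77500 f(20,8)=38759 f(20,10)=15504 f(20,12)=4845 f(20,14)=1140 f(20,16)=190 f(20,18)=20 f(20,20)=1
t=21: f(21,-5)=87210 f(21,-3)=239666 f(21,-1)=332367 f(21,1)=346731 f(21,3)=292600 f(21,5)=203280 f(21,7)=116259 f(21,9)=54263 f(21,11)=20349 f(21,13)=5985 f(21,15)=1330 f(21,17)=210 f(21,19)=21 f(21,21)=1
t=22: f(22,-4)=326876 f(22,-2)=572033 f(22,0)=679098 f(22,2)=639331 f(22,4)=495880 f(22,6)=319539 f(22,8)=170522 f(22,10)=74612 f(22,12)=26334 f(22,14)=7315 f(22,16)=1540 f(22,18)=231 f(22,20)=22 f(22,22)=1
t=23: f(23,-5)=326876 f(23,-3)=898909 f(23,-1)=1251131 f(23,1)=1318429 f(23,3)=1135211 f(23,5)=815419 f(23,7)=490061 f(23,9)=245134 f(23,11)=100946 f(23,13)=33649 f(23,15)=8855 f(23,17)=1771 f(23,19)=253 f(23,21)=23 f(23,23)=1
t=24: f(24,-4)=1225785 f(24,-2)=2150040 f(24,0)=2569560 f(24,2)=2453640 f(24,4)=1950630 f(24,6)=1305480 f(24,8)=735195 f(24,10)=346080 f(24,12)=134595 f(24,14)=42504 f(24,16)=10626 f(24,18)=2024 f(24,20)=276 f(24,22)=24 f(24,24)=1
t=25: f(25,-5)=1225785 f(25,-3)=3375825 f(25,-1)=4719600 f(25,1)=5023200 f(25,3)=4404270 f(25,5)=3256110 f(25,7)=2040675 f(25,9)=1081275 f(25,11)=480675 f(25,13)=177099 f(25,15)=53130 f(25,17)=12650 f(25,19)=2300 f(25,21)=300 f(25,23)=25 f(25,25)=1
t=26: f(26,-4)=4601610 f(26,-2)=8095425 f(26,0)=9742800 f(26,2)=9427470 f(26,4)=7660380 f(26,6)=5296785 f(26,8)=3121950 f(26,10)=1561950 f(26,12)=657774 f(26,14)=230229 f(26,16)=65780 f(26,18)=14950 f(26,20)=2600 f(26,22)=325 f(26,24)=26 f(26,26)=1
Σ_s f(26,s) = 50480055
P = 50480055/67108864 = 50480055/67108864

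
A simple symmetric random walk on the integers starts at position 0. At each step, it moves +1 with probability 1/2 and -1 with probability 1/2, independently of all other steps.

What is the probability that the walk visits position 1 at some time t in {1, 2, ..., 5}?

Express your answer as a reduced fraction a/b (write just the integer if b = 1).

Count via complement. Let g(t,s) = #length-t paths at position s with S_1..S_t all ≠ 1.
g(t,s) = g(t-1,s-1) + g(t-1,s+1) for s ≠ 1; g(t,1) = 0.
t=0: g(0,0)=1
t=1: g(1,-1)=1
t=2: g(2,-2)=1 g(2,0)=1
t=3: g(3,-3)=1 g(3,-1)=2
t=4: g(4,-4)=1 g(4,-2)=3 g(4,0)=2
t=5: g(5,-5)=1 g(5,-3)=4 g(5,-1)=5
Paths never hitting 1: Σ_s g(5,s) = 10
Paths hitting 1: 2^5 - 10 = 22
P = 22/32 = 11/16

Answer: 11/16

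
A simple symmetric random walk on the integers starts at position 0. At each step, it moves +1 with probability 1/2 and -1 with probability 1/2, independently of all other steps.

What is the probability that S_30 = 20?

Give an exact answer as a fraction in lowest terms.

To reach position 20 after 30 steps: need 25 steps of +1 and 5 of -1.
Favorable paths: C(30,25) = 142506
Total paths: 2^30 = 1073741824
P = 142506/1073741824 = 71253/536870912

Answer: 71253/536870912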